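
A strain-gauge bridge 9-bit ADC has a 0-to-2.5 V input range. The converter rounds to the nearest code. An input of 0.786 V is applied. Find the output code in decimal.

LSB = 2.5 V / 512 = 4.883 mV.
(0.786 − 0) / 0.00488281 = 160.973 LSBs.
round(160.973) = 161.

code 161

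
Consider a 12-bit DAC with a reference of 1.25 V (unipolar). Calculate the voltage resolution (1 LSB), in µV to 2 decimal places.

305.18 µV

Full-scale span = 1.25 V.
LSB = 1.25 / 2^12 = 1.25 / 4096 = 0.000305176 V = 305.18 µV.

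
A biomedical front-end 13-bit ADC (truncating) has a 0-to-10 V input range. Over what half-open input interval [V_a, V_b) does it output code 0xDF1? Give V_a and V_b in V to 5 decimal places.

[4.35669 V, 4.35791 V)

LSB = 10/2^13 = 1.221 mV.
Code 0xDF1 = 3569 decimal.
V_a = V_low + 3569·LSB = 4.35669 V; V_b = V_low + 3570·LSB = 4.35791 V.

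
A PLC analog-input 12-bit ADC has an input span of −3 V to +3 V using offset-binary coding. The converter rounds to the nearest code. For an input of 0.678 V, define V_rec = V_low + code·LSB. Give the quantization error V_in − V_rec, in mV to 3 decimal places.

-0.223 mV

LSB = 6/2^12 = 1.465 mV.
Scaled input = 2510.8480 LSBs, so code = 2511.
Code 2511 maps back to (−3) + 2511×0.00146484 V = 0.67822266 V.
Error = 0.678 − 0.67822266 = -0.000222656 V = -0.223 mV.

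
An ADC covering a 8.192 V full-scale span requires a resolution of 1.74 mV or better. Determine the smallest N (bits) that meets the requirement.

13 bits

Number of steps required ≥ 8.192 V / 1.74 mV = 4708.05.
Need 2^N ≥ 4708.05; 2^12 = 4096, 2^13 = 8192.
Minimum N = 13.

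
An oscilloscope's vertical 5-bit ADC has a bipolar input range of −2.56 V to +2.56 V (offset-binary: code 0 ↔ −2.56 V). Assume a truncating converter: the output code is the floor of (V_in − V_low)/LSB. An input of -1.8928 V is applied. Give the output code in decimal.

With 32 levels over 5.12 V, one step is 160.000 mV.
(V_in − V_low)/LSB = (-1.8928 − (−2.56)) / 0.16 = 4.170.
So the output code is 4.

code 4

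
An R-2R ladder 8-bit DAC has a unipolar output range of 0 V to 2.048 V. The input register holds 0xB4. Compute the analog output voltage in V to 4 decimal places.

1.4400 V

LSB = 2.048 V / 2^8 = 8.000 mV.
Code 0xB4 = 180 decimal.
V_out = 0 + 180 × 0.008 V = 1.44 V.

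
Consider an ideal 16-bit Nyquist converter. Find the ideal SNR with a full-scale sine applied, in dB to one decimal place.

SNR ≈ 6.02·N + 1.76 dB = 6.02·16 + 1.76 = 98.08 dB.

98.1 dB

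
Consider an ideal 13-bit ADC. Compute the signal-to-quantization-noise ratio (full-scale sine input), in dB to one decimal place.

80.0 dB

SNR ≈ 6.02·N + 1.76 dB = 6.02·13 + 1.76 = 80.02 dB.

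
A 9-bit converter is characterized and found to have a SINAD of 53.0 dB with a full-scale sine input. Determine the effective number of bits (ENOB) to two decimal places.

8.51 bits

ENOB = (SINAD − 1.76) / 6.02 = (53.0 − 1.76)/6.02 = 8.512.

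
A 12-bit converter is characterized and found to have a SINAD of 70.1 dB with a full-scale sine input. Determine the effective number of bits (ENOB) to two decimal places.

11.35 bits

ENOB = (SINAD − 1.76) / 6.02 = (70.1 − 1.76)/6.02 = 11.352.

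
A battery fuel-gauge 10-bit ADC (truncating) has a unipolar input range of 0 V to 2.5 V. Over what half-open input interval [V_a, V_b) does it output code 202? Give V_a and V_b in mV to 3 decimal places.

LSB = 2.5/2^10 = 2.441 mV.
V_a = V_low + 202·LSB = 0.493164 V; V_b = V_low + 203·LSB = 0.495605 V.

[493.164 mV, 495.605 mV)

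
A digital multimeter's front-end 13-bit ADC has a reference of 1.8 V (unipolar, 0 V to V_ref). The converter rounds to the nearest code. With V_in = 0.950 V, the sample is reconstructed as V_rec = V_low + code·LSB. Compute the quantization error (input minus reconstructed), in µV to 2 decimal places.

-97.66 µV

LSB = 1.8/2^13 = 219.73 µV.
Scaled input = 4323.5556 LSBs, so code = 4324.
Code 4324 maps back to 0 + 4324×0.000219727 V = 0.95009766 V.
Error = 0.950 − 0.95009766 = -9.76563e-05 V = -97.66 µV.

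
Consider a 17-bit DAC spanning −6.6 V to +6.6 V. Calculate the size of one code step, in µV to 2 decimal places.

100.71 µV

Full-scale span = 13.2 V.
LSB = 13.2 / 2^17 = 13.2 / 131072 = 0.000100708 V = 100.71 µV.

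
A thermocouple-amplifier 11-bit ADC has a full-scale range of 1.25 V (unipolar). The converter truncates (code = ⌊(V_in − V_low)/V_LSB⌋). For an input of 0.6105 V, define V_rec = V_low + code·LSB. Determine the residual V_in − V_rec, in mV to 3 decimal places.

LSB = 1.25/2^11 = 0.610 mV.
Scaled input = 1000.2432 LSBs, so code = 1000.
Code 1000 maps back to 0 + 1000×0.000610352 V = 0.61035156 V.
V_in − V_rec = 0.000148437 V = 0.148 mV.

0.148 mV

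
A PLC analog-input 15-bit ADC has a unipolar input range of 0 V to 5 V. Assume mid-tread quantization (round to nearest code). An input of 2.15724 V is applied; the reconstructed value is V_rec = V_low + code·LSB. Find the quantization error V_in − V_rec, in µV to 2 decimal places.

-47.60 µV

One LSB is 5 V / 32768 = 152.59 µV.
(V_in − V_low)/LSB = (2.15724 − 0)/0.000152588 = 14137.6881 → code 14138 (round).
Code 14138 maps back to 0 + 14138×0.000152588 V = 2.1572876 V.
V_in − V_rec = -4.75977e-05 V = -47.60 µV.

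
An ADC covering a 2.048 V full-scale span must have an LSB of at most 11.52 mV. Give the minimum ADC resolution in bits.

8 bits

Number of steps required ≥ 2.048 V / 11.52 mV = 177.78.
Need 2^N ≥ 177.78; 2^7 = 128, 2^8 = 256.
Minimum N = 8.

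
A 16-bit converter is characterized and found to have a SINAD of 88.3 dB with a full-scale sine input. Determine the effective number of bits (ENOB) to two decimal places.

14.38 bits

ENOB = (SINAD − 1.76) / 6.02 = (88.3 − 1.76)/6.02 = 14.375.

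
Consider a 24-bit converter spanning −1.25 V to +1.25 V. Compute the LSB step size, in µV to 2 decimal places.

Full-scale span = 2.5 V.
LSB = 2.5 / 2^24 = 2.5 / 16777216 = 1.49012e-07 V = 0.15 µV.

0.15 µV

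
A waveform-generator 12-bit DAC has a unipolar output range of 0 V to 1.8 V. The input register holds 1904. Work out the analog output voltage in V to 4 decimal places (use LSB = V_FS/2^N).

0.8367 V

LSB = 1.8 V / 2^12 = 439.45 µV.
V_out = 0 + 1904 × 0.000439453 V = 0.836719 V.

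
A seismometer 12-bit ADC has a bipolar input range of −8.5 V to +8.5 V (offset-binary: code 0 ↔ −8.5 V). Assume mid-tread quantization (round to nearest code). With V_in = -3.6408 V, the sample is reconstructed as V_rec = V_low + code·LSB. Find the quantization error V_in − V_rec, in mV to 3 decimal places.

-0.907 mV

Step size: 17 V ÷ 2^12 = 4.150 mV.
(-3.6408 − (−8.5))/0.00415039 = 1170.7814; round gives code 1171.
Code 1171 maps back to (−8.5) + 1171×0.00415039 V = -3.6398926 V.
Error = -3.6408 − (−3.6398926) = -0.000907422 V = -0.907 mV.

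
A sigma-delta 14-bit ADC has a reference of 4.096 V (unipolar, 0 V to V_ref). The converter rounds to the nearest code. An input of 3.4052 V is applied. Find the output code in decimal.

code 13621

With 16384 levels over 4.096 V, one step is 250.00 µV.
Input sits at 13620.800 steps above V_low.
Round → code 13621.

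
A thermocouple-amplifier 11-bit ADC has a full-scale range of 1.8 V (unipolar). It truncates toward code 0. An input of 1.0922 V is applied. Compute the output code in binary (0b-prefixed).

code 0b10011011010 (decimal 1242)

With 2048 levels over 1.8 V, one step is 0.879 mV.
(1.0922 − 0) / 0.000878906 = 1242.681 LSBs.
So the output code is 1242.
In binary (0b-prefixed): 0b10011011010.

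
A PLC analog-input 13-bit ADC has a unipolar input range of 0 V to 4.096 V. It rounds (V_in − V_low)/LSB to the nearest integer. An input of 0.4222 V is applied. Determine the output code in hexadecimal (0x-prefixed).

With 8192 levels over 4.096 V, one step is 0.500 mV.
Input sits at 844.400 steps above V_low.
Round → code 844.
In hexadecimal (0x-prefixed): 0x34C.

code 0x34C (decimal 844)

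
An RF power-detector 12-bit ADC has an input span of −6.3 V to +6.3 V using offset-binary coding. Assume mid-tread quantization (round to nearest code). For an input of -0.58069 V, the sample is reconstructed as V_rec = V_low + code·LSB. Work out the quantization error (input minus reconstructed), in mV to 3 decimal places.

0.706 mV

LSB = 12.6/2^12 = 3.076 mV.
(V_in − V_low)/LSB = (-0.58069 − (−6.3))/0.00307617 = 1859.2297 → code 1859 (round).
Reconstructed: -0.58139648 V.
V_in − V_rec = 0.000706484 V = 0.706 mV.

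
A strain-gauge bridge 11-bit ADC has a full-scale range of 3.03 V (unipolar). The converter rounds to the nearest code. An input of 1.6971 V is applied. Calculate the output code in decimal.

code 1147

With 2048 levels over 3.03 V, one step is 1.479 mV.
(1.6971 − 0) / 0.00147949 = 1147.083 LSBs.
round(1147.083) = 1147.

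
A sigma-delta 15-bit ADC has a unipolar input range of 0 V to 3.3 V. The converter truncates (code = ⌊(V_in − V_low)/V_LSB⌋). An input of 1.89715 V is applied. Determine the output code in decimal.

code 18838

With 32768 levels over 3.3 V, one step is 100.71 µV.
(V_in − V_low)/LSB = (1.89715 − 0) / 0.000100708 = 18838.125.
So the output code is 18838.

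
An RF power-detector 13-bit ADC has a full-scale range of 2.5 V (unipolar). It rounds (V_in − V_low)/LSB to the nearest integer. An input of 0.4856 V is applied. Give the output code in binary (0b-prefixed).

code 0b11000110111 (decimal 1591)

With 8192 levels over 2.5 V, one step is 305.18 µV.
Input sits at 1591.214 steps above V_low.
round(1591.214) = 1591.
In binary (0b-prefixed): 0b11000110111.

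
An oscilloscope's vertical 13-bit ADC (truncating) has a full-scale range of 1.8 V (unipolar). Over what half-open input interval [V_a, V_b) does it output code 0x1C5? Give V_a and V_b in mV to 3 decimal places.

LSB = 1.8/2^13 = 219.73 µV.
Code 0x1C5 = 453 decimal.
V_a = V_low + 453·LSB = 0.0995361 V; V_b = V_low + 454·LSB = 0.0997559 V.

[99.536 mV, 99.756 mV)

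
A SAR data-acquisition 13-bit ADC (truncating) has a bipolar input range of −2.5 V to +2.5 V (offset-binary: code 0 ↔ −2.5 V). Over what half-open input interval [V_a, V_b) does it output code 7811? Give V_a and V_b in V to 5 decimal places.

LSB = 5/2^13 = 0.610 mV.
V_a = V_low + 7811·LSB = 2.26746 V; V_b = V_low + 7812·LSB = 2.26807 V.

[2.26746 V, 2.26807 V)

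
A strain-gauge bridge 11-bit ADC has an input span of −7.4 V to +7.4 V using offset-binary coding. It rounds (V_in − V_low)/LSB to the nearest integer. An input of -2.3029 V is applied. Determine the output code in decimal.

code 705

LSB = 14.8 V / 2048 = 7.227 mV.
(-2.3029 − (−7.4)) / 0.00722656 = 705.328 LSBs.
Round → code 705.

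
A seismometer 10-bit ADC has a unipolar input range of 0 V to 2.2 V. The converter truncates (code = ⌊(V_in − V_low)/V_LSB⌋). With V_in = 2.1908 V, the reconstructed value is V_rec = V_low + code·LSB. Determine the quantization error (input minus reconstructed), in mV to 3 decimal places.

Step size: 2.2 V ÷ 2^10 = 2.148 mV.
(V_in − V_low)/LSB = (2.1908 − 0)/0.00214844 = 1019.7178 → code 1019 (floor).
Reconstructed: 2.1892578 V.
Error = 2.1908 − 2.1892578 = 0.00154219 V = 1.542 mV.

1.542 mV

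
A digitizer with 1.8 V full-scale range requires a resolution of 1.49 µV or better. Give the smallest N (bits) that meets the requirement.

Number of steps required ≥ 1.8 V / 1.49 µV = 1208053.69.
Need 2^N ≥ 1208053.69; 2^20 = 1048576, 2^21 = 2097152.
Minimum N = 21.

21 bits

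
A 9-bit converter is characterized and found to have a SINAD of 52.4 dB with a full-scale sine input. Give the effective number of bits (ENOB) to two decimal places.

ENOB = (SINAD − 1.76) / 6.02 = (52.4 − 1.76)/6.02 = 8.412.

8.41 bits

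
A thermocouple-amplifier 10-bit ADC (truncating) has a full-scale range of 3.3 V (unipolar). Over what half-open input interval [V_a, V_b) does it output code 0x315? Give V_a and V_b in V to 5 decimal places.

LSB = 3.3/2^10 = 3.223 mV.
Code 0x315 = 789 decimal.
V_a = V_low + 789·LSB = 2.54268 V; V_b = V_low + 790·LSB = 2.5459 V.

[2.54268 V, 2.54590 V)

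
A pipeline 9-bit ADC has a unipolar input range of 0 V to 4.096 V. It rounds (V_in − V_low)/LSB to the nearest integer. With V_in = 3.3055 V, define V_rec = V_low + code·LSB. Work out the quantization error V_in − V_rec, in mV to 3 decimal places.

1.500 mV

One LSB is 4.096 V / 512 = 8.000 mV.
(V_in − V_low)/LSB = (3.3055 − 0)/0.008 = 413.1875 → code 413 (round).
Reconstructed: 3.304 V.
V_in − V_rec = 0.0015 V = 1.500 mV.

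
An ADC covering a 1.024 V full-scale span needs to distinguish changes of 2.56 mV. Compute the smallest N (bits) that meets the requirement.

Number of steps required ≥ 1.024 V / 2.56 mV = 400.00.
Need 2^N ≥ 400.00; 2^8 = 256, 2^9 = 512.
Minimum N = 9.

9 bits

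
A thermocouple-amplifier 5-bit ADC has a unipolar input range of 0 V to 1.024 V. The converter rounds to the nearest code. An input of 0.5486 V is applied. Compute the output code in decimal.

Full-scale span = 1.024 V; LSB = 1.024/2^5 = 32.000 mV.
(V_in − V_low)/LSB = (0.5486 − 0) / 0.032 = 17.144.
Round → code 17.

code 17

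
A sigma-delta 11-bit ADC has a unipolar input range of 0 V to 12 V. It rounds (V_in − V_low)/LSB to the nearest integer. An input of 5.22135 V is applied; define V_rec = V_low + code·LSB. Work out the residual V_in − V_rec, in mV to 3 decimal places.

Step size: 12 V ÷ 2^11 = 5.859 mV.
(5.22135 − 0)/0.00585938 = 891.1104; round gives code 891.
V_rec = 0 + 891·0.00585938 = 5.2207031 V.
Difference: 0.000646875 V → 0.647 mV.

0.647 mV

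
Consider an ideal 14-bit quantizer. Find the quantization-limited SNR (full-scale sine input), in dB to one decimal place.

86.0 dB

SNR ≈ 6.02·N + 1.76 dB = 6.02·14 + 1.76 = 86.04 dB.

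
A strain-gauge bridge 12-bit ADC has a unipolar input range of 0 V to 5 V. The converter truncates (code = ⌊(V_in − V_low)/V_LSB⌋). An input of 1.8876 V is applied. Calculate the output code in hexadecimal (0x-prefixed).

code 0x60A (decimal 1546)

LSB = 5 V / 4096 = 1.221 mV.
Input sits at 1546.322 steps above V_low.
Floor → code 1546.
In hexadecimal (0x-prefixed): 0x60A.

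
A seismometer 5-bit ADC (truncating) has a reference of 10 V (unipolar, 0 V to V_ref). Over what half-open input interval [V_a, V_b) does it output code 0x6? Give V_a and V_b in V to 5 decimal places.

[1.87500 V, 2.18750 V)

LSB = 10/2^5 = 312.500 mV.
Code 0x6 = 6 decimal.
V_a = V_low + 6·LSB = 1.875 V; V_b = V_low + 7·LSB = 2.1875 V.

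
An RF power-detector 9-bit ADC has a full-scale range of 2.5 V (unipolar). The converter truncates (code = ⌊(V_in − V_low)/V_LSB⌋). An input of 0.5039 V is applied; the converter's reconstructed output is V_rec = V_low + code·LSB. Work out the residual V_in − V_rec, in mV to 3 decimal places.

LSB = 2.5/2^9 = 4.883 mV.
Scaled input = 103.1987 LSBs, so code = 103.
Reconstructed: 0.50292969 V.
Difference: 0.000970313 V → 0.970 mV.

0.970 mV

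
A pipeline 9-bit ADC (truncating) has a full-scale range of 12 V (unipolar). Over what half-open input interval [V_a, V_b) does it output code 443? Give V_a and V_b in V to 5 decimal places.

[10.38281 V, 10.40625 V)

LSB = 12/2^9 = 23.438 mV.
V_a = V_low + 443·LSB = 10.3828 V; V_b = V_low + 444·LSB = 10.4062 V.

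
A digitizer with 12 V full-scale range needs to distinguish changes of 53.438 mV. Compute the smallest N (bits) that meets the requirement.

8 bits

Number of steps required ≥ 12 V / 53.438 mV = 224.56.
Need 2^N ≥ 224.56; 2^7 = 128, 2^8 = 256.
Minimum N = 8.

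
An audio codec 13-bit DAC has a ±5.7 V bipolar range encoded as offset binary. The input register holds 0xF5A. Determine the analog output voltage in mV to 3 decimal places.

-231.006 mV

LSB = 11.4 V / 2^13 = 1.392 mV.
Code 0xF5A = 3930 decimal.
V_out = (−5.7) + 3930 × 0.0013916 V = -0.231006 V.
= -231.006 mV.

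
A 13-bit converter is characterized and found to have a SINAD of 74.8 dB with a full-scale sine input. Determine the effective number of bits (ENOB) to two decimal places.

12.13 bits

ENOB = (SINAD − 1.76) / 6.02 = (74.8 − 1.76)/6.02 = 12.133.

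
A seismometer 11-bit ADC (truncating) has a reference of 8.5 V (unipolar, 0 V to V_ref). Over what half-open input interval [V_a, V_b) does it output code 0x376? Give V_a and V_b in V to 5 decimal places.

LSB = 8.5/2^11 = 4.150 mV.
Code 0x376 = 886 decimal.
V_a = V_low + 886·LSB = 3.67725 V; V_b = V_low + 887·LSB = 3.6814 V.

[3.67725 V, 3.68140 V)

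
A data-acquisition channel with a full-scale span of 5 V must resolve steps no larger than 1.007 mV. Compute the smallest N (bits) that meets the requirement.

13 bits

Number of steps required ≥ 5 V / 1.007 mV = 4965.24.
Need 2^N ≥ 4965.24; 2^12 = 4096, 2^13 = 8192.
Minimum N = 13.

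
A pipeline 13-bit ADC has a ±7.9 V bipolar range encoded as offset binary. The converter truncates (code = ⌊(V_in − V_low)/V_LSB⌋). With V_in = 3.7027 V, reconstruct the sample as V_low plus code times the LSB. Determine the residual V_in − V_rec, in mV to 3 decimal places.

1.504 mV

LSB = 15.8/2^13 = 1.929 mV.
Scaled input = 6015.7796 LSBs, so code = 6015.
Reconstructed: 3.7011963 V.
V_in − V_rec = 0.00150371 V = 1.504 mV.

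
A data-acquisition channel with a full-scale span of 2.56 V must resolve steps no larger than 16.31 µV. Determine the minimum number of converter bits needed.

Number of steps required ≥ 2.56 V / 16.31 µV = 156958.92.
Need 2^N ≥ 156958.92; 2^17 = 131072, 2^18 = 262144.
Minimum N = 18.

18 bits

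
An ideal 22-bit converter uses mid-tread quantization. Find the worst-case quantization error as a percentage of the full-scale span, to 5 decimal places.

Rounding → worst-case error = ½ LSB = V_FS/2^23, so 100/8388608 = 1.19209e-05 % of full scale.

0.00001 %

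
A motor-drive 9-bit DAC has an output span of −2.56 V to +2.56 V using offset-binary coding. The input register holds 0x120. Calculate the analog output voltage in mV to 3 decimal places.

LSB = 5.12 V / 2^9 = 10.000 mV.
Code 0x120 = 288 decimal.
V_out = (−2.56) + 288 × 0.01 V = 0.32 V.
= 320.000 mV.

320.000 mV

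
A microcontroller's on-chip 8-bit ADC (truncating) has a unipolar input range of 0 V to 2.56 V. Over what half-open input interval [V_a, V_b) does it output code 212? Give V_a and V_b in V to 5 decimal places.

LSB = 2.56/2^8 = 10.000 mV.
V_a = V_low + 212·LSB = 2.12 V; V_b = V_low + 213·LSB = 2.13 V.

[2.12000 V, 2.13000 V)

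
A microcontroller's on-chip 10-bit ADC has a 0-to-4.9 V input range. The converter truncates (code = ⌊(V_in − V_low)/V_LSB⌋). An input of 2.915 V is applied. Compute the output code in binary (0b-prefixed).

With 1024 levels over 4.9 V, one step is 4.785 mV.
(V_in − V_low)/LSB = (2.915 − 0) / 0.00478516 = 609.176.
So the output code is 609.
In binary (0b-prefixed): 0b1001100001.

code 0b1001100001 (decimal 609)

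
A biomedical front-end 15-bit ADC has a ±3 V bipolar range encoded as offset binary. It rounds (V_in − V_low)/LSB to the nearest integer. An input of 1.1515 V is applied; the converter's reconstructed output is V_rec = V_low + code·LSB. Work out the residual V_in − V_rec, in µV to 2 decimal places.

One LSB is 6 V / 32768 = 183.11 µV.
Scaled input = 22672.7253 LSBs, so code = 22673.
Reconstructed: 1.1515503 V.
V_in − V_rec = -5.0293e-05 V = -50.29 µV.

-50.29 µV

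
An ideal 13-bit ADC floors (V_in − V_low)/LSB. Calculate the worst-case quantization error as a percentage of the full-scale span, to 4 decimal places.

Truncating → worst-case error = 1 LSB = V_FS/2^13, so 100/8192 = 0.012207 % of full scale.

0.0122 %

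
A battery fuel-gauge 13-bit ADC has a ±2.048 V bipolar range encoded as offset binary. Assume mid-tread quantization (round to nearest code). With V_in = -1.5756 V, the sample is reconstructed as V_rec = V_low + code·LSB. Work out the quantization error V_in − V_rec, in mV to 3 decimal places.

-0.100 mV

LSB = 4.096/2^13 = 0.500 mV.
Scaled input = 944.8000 LSBs, so code = 945.
Reconstructed: -1.5755 V.
Error = -1.5756 − (−1.5755) = -0.0001 V = -0.100 mV.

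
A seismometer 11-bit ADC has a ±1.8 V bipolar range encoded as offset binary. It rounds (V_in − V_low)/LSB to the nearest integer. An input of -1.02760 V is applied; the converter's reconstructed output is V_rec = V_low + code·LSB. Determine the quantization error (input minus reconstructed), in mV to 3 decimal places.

LSB = 3.6/2^11 = 1.758 mV.
Scaled input = 439.4098 LSBs, so code = 439.
V_rec = (−1.8) + 439·0.00175781 = -1.0283203 V.
Difference: 0.000720313 V → 0.720 mV.

0.720 mV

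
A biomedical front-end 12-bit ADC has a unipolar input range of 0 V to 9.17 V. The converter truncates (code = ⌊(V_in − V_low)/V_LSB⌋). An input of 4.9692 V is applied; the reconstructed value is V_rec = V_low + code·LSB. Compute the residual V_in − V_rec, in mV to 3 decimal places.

1.370 mV

LSB = 9.17/2^12 = 2.239 mV.
(V_in − V_low)/LSB = (4.9692 − 0)/0.00223877 = 2219.6121 → code 2219 (floor).
Code 2219 maps back to 0 + 2219×0.00223877 V = 4.9678296 V.
V_in − V_rec = 0.00137041 V = 1.370 mV.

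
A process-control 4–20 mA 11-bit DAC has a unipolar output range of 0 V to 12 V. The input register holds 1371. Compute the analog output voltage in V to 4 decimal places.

LSB = 12 V / 2^11 = 5.859 mV.
V_out = 0 + 1371 × 0.00585938 V = 8.0332 V.

8.0332 V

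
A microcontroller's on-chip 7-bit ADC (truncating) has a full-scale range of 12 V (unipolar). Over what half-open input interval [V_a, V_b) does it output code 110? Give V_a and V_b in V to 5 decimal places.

[10.31250 V, 10.40625 V)

LSB = 12/2^7 = 93.750 mV.
V_a = V_low + 110·LSB = 10.3125 V; V_b = V_low + 111·LSB = 10.4062 V.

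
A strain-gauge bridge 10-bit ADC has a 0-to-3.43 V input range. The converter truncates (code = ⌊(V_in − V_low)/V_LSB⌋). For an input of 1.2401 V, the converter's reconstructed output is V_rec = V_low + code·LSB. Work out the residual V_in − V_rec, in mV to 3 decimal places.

LSB = 3.43/2^10 = 3.350 mV.
(V_in − V_low)/LSB = (1.2401 − 0)/0.00334961 = 370.2223 → code 370 (floor).
Reconstructed: 1.2393555 V.
Difference: 0.000744531 V → 0.745 mV.

0.745 mV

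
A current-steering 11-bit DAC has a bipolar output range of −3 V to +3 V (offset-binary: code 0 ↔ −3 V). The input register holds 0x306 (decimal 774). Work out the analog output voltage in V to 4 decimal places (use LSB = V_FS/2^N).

-0.7324 V

LSB = 6 V / 2^11 = 2.930 mV.
Code 0x306 = 774 decimal.
V_out = (−3) + 774 × 0.00292969 V = -0.732422 V.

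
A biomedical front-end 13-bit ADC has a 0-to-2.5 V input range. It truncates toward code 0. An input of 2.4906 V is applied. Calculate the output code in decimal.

code 8161

LSB = 2.5 V / 8192 = 305.18 µV.
Input sits at 8161.198 steps above V_low.
⌊·⌋(8161.198) = 8161.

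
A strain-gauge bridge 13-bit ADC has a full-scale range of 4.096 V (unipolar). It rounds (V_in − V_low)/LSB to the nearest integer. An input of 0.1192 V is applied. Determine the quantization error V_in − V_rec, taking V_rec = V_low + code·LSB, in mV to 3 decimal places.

0.200 mV

Step size: 4.096 V ÷ 2^13 = 0.500 mV.
(0.1192 − 0)/0.0005 = 238.4000; round gives code 238.
V_rec = 0 + 238·0.0005 = 0.119 V.
Error = 0.1192 − 0.119 = 0.0002 V = 0.200 mV.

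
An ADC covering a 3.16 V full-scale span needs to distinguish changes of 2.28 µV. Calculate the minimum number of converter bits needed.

21 bits

Number of steps required ≥ 3.16 V / 2.28 µV = 1385964.91.
Need 2^N ≥ 1385964.91; 2^20 = 1048576, 2^21 = 2097152.
Minimum N = 21.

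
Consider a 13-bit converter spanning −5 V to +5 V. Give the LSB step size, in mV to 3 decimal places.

Full-scale span = 10 V.
LSB = 10 / 2^13 = 10 / 8192 = 0.0012207 V = 1.221 mV.

1.221 mV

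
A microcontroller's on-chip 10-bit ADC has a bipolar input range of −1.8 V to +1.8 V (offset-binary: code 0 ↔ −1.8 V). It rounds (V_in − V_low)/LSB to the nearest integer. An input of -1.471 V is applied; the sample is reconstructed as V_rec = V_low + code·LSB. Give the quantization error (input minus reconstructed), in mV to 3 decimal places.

-1.469 mV

Step size: 3.6 V ÷ 2^10 = 3.516 mV.
Scaled input = 93.5822 LSBs, so code = 94.
Code 94 maps back to (−1.8) + 94×0.00351563 V = -1.4695312 V.
V_in − V_rec = -0.00146875 V = -1.469 mV.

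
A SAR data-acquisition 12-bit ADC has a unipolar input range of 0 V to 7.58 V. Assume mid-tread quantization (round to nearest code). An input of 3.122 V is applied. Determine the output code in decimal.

Full-scale span = 7.58 V; LSB = 7.58/2^12 = 1.851 mV.
Input sits at 1687.033 steps above V_low.
So the output code is 1687.

code 1687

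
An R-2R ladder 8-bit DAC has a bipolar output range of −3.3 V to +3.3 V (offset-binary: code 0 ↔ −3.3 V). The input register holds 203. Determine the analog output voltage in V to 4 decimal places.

1.9336 V

LSB = 6.6 V / 2^8 = 25.781 mV.
V_out = (−3.3) + 203 × 0.0257812 V = 1.93359 V.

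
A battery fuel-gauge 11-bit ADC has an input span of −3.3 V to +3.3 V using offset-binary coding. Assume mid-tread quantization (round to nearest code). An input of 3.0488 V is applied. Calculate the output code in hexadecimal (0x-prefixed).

code 0x7B2 (decimal 1970)

Full-scale span = 6.6 V; LSB = 6.6/2^11 = 3.223 mV.
(V_in − V_low)/LSB = (3.0488 − (−3.3)) / 0.00322266 = 1970.052.
Round → code 1970.
In hexadecimal (0x-prefixed): 0x7B2.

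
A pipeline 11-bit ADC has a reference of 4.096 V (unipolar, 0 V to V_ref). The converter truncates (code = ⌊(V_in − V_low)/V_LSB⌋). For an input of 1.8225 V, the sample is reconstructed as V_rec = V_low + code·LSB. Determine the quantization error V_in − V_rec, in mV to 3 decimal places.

Step size: 4.096 V ÷ 2^11 = 2.000 mV.
(1.8225 − 0)/0.002 = 911.2500; ⌊·⌋ gives code 911.
Reconstructed: 1.822 V.
Error = 1.8225 − 1.822 = 0.0005 V = 0.500 mV.

0.500 mV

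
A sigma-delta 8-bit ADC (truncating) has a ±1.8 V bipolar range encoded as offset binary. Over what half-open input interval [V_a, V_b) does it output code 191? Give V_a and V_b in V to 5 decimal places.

LSB = 3.6/2^8 = 14.062 mV.
V_a = V_low + 191·LSB = 0.885938 V; V_b = V_low + 192·LSB = 0.9 V.

[0.88594 V, 0.90000 V)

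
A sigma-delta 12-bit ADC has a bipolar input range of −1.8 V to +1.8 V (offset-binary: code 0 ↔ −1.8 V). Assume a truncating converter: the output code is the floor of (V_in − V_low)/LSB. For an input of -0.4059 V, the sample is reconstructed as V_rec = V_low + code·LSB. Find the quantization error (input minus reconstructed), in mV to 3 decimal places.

One LSB is 3.6 V / 4096 = 0.879 mV.
Scaled input = 1586.1760 LSBs, so code = 1586.
Reconstructed: -0.40605469 V.
Difference: 0.000154688 V → 0.155 mV.

0.155 mV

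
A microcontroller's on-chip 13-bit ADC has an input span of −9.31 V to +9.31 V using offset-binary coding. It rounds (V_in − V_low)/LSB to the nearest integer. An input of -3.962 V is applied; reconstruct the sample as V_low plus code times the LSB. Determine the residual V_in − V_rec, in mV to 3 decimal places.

Step size: 18.62 V ÷ 2^13 = 2.273 mV.
Scaled input = 2352.8902 LSBs, so code = 2353.
V_rec = (−9.31) + 2353·0.00227295 = -3.9617505 V.
Difference: -0.000249512 V → -0.250 mV.

-0.250 mV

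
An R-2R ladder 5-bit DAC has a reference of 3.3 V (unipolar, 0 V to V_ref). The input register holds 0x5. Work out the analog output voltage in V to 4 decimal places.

LSB = 3.3 V / 2^5 = 103.125 mV.
Code 0x5 = 5 decimal.
V_out = 0 + 5 × 0.103125 V = 0.515625 V.

0.5156 V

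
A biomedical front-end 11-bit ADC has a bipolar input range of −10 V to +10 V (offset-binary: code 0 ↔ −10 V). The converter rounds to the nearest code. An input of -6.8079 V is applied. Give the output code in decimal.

code 327

With 2048 levels over 20 V, one step is 9.766 mV.
(-6.8079 − (−10)) / 0.00976562 = 326.871 LSBs.
So the output code is 327.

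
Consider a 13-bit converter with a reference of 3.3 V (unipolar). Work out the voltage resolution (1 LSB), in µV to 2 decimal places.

Full-scale span = 3.3 V.
LSB = 3.3 / 2^13 = 3.3 / 8192 = 0.000402832 V = 402.83 µV.

402.83 µV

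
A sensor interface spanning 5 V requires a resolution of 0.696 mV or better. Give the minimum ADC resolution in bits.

Number of steps required ≥ 5 V / 0.696 mV = 7183.91.
Need 2^N ≥ 7183.91; 2^12 = 4096, 2^13 = 8192.
Minimum N = 13.

13 bits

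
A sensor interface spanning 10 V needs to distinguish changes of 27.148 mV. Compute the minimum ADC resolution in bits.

Number of steps required ≥ 10 V / 27.148 mV = 368.35.
Need 2^N ≥ 368.35; 2^8 = 256, 2^9 = 512.
Minimum N = 9.

9 bits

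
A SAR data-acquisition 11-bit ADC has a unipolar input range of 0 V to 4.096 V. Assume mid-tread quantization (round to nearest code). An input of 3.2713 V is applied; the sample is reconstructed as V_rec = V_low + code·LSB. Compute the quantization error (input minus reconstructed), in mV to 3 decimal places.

-0.700 mV

One LSB is 4.096 V / 2048 = 2.000 mV.
(3.2713 − 0)/0.002 = 1635.6500; round gives code 1636.
V_rec = 0 + 1636·0.002 = 3.272 V.
Error = 3.2713 − 3.272 = -0.0007 V = -0.700 mV.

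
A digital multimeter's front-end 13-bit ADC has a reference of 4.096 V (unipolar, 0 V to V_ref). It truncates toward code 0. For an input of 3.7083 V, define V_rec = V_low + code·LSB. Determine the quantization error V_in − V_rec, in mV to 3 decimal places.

0.300 mV

One LSB is 4.096 V / 8192 = 0.500 mV.
(3.7083 − 0)/0.0005 = 7416.6000; ⌊·⌋ gives code 7416.
Code 7416 maps back to 0 + 7416×0.0005 V = 3.708 V.
Error = 3.7083 − 3.708 = 0.0003 V = 0.300 mV.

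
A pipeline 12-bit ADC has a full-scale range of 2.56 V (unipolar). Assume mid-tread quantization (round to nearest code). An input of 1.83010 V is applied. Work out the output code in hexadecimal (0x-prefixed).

code 0xB70 (decimal 2928)

Full-scale span = 2.56 V; LSB = 2.56/2^12 = 0.625 mV.
(V_in − V_low)/LSB = (1.83010 − 0) / 0.000625 = 2928.160.
Round → code 2928.
In hexadecimal (0x-prefixed): 0xB70.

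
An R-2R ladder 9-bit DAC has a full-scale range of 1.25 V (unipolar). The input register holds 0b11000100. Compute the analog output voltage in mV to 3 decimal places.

478.516 mV

LSB = 1.25 V / 2^9 = 2.441 mV.
Code 0b11000100 = 196 decimal.
V_out = 0 + 196 × 0.00244141 V = 0.478516 V.
= 478.516 mV.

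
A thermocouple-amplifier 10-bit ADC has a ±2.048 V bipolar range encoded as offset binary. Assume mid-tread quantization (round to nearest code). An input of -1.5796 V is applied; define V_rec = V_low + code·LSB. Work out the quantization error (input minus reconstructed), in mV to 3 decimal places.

0.400 mV

Step size: 4.096 V ÷ 2^10 = 4.000 mV.
(-1.5796 − (−2.048))/0.004 = 117.1000; round gives code 117.
Reconstructed: -1.58 V.
Error = -1.5796 − (−1.58) = 0.0004 V = 0.400 mV.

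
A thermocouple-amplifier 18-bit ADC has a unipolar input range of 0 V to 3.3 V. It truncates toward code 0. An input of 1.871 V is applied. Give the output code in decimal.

code 148627

With 262144 levels over 3.3 V, one step is 12.59 µV.
(1.871 − 0) / 1.25885e-05 = 148627.704 LSBs.
Floor → code 148627.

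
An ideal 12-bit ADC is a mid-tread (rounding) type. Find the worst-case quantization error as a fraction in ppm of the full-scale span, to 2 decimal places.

Rounding → worst-case error = ½ LSB = V_FS/2^13, so 1e+06/8192 = 122.07 ppm of full scale.

122.07 ppm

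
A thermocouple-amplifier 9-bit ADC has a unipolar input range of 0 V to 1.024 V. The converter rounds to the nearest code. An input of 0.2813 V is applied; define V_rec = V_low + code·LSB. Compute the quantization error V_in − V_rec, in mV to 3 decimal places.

-0.700 mV

One LSB is 1.024 V / 512 = 2.000 mV.
Scaled input = 140.6500 LSBs, so code = 141.
Code 141 maps back to 0 + 141×0.002 V = 0.282 V.
Difference: -0.0007 V → -0.700 mV.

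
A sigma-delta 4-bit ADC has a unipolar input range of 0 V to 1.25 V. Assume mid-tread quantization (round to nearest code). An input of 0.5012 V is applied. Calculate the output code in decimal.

code 6

LSB = 1.25 V / 16 = 78.125 mV.
(V_in − V_low)/LSB = (0.5012 − 0) / 0.078125 = 6.415.
Round → code 6.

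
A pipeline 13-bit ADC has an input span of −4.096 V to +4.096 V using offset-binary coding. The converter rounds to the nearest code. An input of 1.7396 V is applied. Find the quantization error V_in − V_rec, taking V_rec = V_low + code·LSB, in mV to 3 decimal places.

LSB = 8.192/2^13 = 1.000 mV.
Scaled input = 5835.6000 LSBs, so code = 5836.
V_rec = (−4.096) + 5836·0.001 = 1.74 V.
Error = 1.7396 − 1.74 = -0.0004 V = -0.400 mV.

-0.400 mV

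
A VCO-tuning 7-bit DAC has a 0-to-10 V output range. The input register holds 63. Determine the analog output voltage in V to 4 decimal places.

LSB = 10 V / 2^7 = 78.125 mV.
V_out = 0 + 63 × 0.078125 V = 4.92188 V.

4.9219 V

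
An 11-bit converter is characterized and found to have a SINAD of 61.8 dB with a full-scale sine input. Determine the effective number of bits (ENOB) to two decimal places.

9.97 bits

ENOB = (SINAD − 1.76) / 6.02 = (61.8 − 1.76)/6.02 = 9.973.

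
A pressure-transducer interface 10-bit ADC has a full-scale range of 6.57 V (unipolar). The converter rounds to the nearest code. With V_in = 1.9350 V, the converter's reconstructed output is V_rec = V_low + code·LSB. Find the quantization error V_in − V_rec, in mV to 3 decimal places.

LSB = 6.57/2^10 = 6.416 mV.
Scaled input = 301.5890 LSBs, so code = 302.
Code 302 maps back to 0 + 302×0.00641602 V = 1.9376367 V.
V_in − V_rec = -0.00263672 V = -2.637 mV.

-2.637 mV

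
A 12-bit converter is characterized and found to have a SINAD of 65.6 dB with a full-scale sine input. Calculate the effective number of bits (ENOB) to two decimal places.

ENOB = (SINAD − 1.76) / 6.02 = (65.6 − 1.76)/6.02 = 10.605.

10.60 bits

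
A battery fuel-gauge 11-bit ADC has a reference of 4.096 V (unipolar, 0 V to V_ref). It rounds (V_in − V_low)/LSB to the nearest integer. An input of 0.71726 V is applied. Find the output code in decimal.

code 359

With 2048 levels over 4.096 V, one step is 2.000 mV.
(0.71726 − 0) / 0.002 = 358.630 LSBs.
Round → code 359.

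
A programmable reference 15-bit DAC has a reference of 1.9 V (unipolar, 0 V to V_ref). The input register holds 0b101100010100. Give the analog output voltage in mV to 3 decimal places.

LSB = 1.9 V / 2^15 = 57.98 µV.
Code 0b101100010100 = 2836 decimal.
V_out = 0 + 2836 × 5.79834e-05 V = 0.164441 V.
= 164.441 mV.

164.441 mV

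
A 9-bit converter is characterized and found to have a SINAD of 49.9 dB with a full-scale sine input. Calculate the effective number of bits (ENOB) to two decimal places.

8.00 bits

ENOB = (SINAD − 1.76) / 6.02 = (49.9 − 1.76)/6.02 = 7.997.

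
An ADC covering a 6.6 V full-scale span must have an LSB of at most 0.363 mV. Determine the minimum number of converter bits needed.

Number of steps required ≥ 6.6 V / 0.363 mV = 18181.82.
Need 2^N ≥ 18181.82; 2^14 = 16384, 2^15 = 32768.
Minimum N = 15.

15 bits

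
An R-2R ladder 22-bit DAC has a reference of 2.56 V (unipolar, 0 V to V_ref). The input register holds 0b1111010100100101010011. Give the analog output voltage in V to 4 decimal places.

LSB = 2.56 V / 2^22 = 0.61 µV.
Code 0b1111010100100101010011 = 4016467 decimal.
V_out = 0 + 4016467 × 6.10352e-07 V = 2.45146 V.

2.4515 V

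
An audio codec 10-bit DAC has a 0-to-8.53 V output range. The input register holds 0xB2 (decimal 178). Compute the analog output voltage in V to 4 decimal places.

1.4828 V

LSB = 8.53 V / 2^10 = 8.330 mV.
Code 0xB2 = 178 decimal.
V_out = 0 + 178 × 0.00833008 V = 1.48275 V.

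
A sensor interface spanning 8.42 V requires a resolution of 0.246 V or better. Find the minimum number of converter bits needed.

6 bits

Number of steps required ≥ 8.42 V / 0.246 V = 34.23.
Need 2^N ≥ 34.23; 2^5 = 32, 2^6 = 64.
Minimum N = 6.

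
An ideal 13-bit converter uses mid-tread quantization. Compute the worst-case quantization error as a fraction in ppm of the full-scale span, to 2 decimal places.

Rounding → worst-case error = ½ LSB = V_FS/2^14, so 1e+06/16384 = 61.0352 ppm of full scale.

61.04 ppm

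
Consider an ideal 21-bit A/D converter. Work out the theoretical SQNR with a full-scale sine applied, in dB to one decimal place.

SNR ≈ 6.02·N + 1.76 dB = 6.02·21 + 1.76 = 128.18 dB.

128.2 dB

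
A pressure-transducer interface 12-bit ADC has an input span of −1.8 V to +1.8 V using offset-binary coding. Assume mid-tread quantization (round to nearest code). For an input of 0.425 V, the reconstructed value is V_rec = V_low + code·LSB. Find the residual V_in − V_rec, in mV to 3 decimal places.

Step size: 3.6 V ÷ 2^12 = 0.879 mV.
(0.425 − (−1.8))/0.000878906 = 2531.5556; round gives code 2532.
Reconstructed: 0.42539063 V.
Error = 0.425 − 0.42539063 = -0.000390625 V = -0.391 mV.

-0.391 mV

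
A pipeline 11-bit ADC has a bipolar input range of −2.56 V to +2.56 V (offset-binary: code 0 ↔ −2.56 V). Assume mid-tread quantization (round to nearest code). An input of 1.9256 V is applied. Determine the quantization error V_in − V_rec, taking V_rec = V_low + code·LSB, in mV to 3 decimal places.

Step size: 5.12 V ÷ 2^11 = 2.500 mV.
(1.9256 − (−2.56))/0.0025 = 1794.2400; round gives code 1794.
Reconstructed: 1.925 V.
V_in − V_rec = 0.0006 V = 0.600 mV.

0.600 mV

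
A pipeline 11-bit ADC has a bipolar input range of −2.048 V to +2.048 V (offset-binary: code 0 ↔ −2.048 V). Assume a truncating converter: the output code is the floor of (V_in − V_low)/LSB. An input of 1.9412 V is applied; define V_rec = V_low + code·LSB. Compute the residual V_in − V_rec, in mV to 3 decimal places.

1.200 mV

LSB = 4.096/2^11 = 2.000 mV.
Scaled input = 1994.6000 LSBs, so code = 1994.
Reconstructed: 1.94 V.
Difference: 0.0012 V → 1.200 mV.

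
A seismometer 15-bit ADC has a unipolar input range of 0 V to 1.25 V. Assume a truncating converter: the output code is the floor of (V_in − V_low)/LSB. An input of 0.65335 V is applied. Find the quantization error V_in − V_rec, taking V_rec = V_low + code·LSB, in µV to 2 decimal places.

6.80 µV

Step size: 1.25 V ÷ 2^15 = 38.15 µV.
Scaled input = 17127.1782 LSBs, so code = 17127.
Reconstructed: 0.6533432 V.
V_in − V_rec = 6.79932e-06 V = 6.80 µV.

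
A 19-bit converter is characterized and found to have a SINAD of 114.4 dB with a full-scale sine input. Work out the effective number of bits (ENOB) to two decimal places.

18.71 bits

ENOB = (SINAD − 1.76) / 6.02 = (114.4 − 1.76)/6.02 = 18.711.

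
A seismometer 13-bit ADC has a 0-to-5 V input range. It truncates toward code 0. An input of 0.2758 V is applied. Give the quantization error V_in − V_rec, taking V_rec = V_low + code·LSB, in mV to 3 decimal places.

LSB = 5/2^13 = 0.610 mV.
(0.2758 − 0)/0.000610352 = 451.8707; ⌊·⌋ gives code 451.
V_rec = 0 + 451·0.000610352 = 0.27526855 V.
Error = 0.2758 − 0.27526855 = 0.000531445 V = 0.531 mV.

0.531 mV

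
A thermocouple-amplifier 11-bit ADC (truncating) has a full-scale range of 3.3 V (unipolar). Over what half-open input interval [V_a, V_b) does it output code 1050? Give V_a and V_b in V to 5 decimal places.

[1.69189 V, 1.69351 V)

LSB = 3.3/2^11 = 1.611 mV.
V_a = V_low + 1050·LSB = 1.69189 V; V_b = V_low + 1051·LSB = 1.69351 V.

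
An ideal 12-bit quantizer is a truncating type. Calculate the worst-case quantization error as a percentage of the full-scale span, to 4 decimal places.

Truncating → worst-case error = 1 LSB = V_FS/2^12, so 100/4096 = 0.0244141 % of full scale.

0.0244 %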